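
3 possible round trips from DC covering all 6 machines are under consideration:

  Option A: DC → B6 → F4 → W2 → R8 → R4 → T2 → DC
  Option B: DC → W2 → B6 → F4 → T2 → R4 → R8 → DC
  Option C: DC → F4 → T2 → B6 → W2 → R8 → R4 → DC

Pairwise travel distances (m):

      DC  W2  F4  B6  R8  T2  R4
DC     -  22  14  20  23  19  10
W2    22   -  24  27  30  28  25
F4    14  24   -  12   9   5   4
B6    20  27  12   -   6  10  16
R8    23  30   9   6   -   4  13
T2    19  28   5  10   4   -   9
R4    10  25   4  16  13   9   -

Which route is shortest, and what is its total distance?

109 m — Option C is the shortest.

Option A: 20 + 12 + 24 + 30 + 13 + 9 + 19 = 127
Option B: 22 + 27 + 12 + 5 + 9 + 13 + 23 = 111
Option C: 14 + 5 + 10 + 27 + 30 + 13 + 10 = 109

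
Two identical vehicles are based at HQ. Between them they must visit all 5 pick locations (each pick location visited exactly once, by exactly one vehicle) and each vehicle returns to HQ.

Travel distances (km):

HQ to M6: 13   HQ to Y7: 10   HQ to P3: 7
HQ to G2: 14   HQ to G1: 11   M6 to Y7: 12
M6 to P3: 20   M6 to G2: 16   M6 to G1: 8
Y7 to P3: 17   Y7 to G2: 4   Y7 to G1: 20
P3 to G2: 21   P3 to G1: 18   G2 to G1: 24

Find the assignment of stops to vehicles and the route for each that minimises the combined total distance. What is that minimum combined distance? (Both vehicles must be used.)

63 km — the smallest possible combined total.

Try each way of splitting the stops between the two vehicles (each non-empty) and, for each split, find the best tour for each vehicle:
  {M6} + {Y7, P3, G2, G1}: 26 + 63 = 89
  {Y7} + {M6, P3, G2, G1}: 20 + 63 = 83
  {M6, Y7} + {P3, G2, G1}: 35 + 63 = 98
  {P3} + {M6, Y7, G2, G1}: 14 + 49 = 63
  {M6, P3} + {Y7, G2, G1}: 40 + 49 = 89
  {Y7, P3} + {M6, G2, G1}: 34 + 49 = 83
  … (15 splits in total)
Best: vehicle 1 HQ → P3 → HQ = 14; vehicle 2 HQ → Y7 → G2 → M6 → G1 → HQ = 49; combined 63.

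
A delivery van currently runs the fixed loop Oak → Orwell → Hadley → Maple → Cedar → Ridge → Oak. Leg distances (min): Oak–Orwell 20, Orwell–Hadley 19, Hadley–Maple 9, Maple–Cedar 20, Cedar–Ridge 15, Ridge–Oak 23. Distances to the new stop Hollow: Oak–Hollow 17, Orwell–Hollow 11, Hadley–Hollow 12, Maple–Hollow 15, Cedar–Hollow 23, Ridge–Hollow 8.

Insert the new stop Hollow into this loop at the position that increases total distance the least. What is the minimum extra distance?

Adding 2 min by placing Hollow on the Ridge–Oak leg.

Insertion cost between consecutive stops i–j is d(i,Hollow) + d(Hollow,j) − d(i,j):
  between Oak and Orwell: 17 + 11 − 20 = 8
  between Orwell and Hadley: 11 + 12 − 19 = 4
  between Hadley and Maple: 12 + 15 − 9 = 18
  between Maple and Cedar: 15 + 23 − 20 = 18
  between Cedar and Ridge: 23 + 8 − 15 = 16
  between Ridge and Oak: 8 + 17 − 23 = 2
Cheapest insertion is between Ridge and Oak, adding 2.
New total = 106 + 2 = 108.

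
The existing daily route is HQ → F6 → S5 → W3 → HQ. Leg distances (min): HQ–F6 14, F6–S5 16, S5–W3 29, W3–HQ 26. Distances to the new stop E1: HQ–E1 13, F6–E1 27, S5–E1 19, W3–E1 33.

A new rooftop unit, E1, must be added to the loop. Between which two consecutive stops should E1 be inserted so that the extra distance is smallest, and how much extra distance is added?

Adding 20 min by placing E1 on the W3–HQ leg.

Insertion cost between consecutive stops i–j is d(i,E1) + d(E1,j) − d(i,j):
  between HQ and F6: 13 + 27 − 14 = 26
  between F6 and S5: 27 + 19 − 16 = 30
  between S5 and W3: 19 + 33 − 29 = 23
  between W3 and HQ: 33 + 13 − 26 = 20
Cheapest insertion is between W3 and HQ, adding 20.
New total = 85 + 20 = 105.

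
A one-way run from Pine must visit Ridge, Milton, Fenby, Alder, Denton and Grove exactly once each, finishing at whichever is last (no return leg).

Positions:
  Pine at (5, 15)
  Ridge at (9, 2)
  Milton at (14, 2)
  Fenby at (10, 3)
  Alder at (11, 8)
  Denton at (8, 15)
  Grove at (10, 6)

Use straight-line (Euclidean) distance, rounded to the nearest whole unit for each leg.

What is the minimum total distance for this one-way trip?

22 — the minimum one-way total.

There are 6! = 720 possible orderings.
Pine → Ridge → Milton → Fenby → Alder → Denton → Grove: 14+5+4+5+8+9 = 45
Pine → Ridge → Milton → Fenby → Alder → Grove → Denton: 14+5+4+5+2+9 = 39
Pine → Ridge → Milton → Fenby → Denton → Alder → Grove: 14+5+4+12+8+2 = 45
Pine → Ridge → Milton → Fenby → Denton → Grove → Alder: 14+5+4+12+9+2 = 46
Pine → Ridge → Milton → Fenby → Grove → Alder → Denton: 14+5+4+3+2+8 = 36
Pine → Ridge → Milton → Fenby → Grove → Denton → Alder: 14+5+4+3+9+8 = 43
Pine → Ridge → Milton → Alder → Fenby → Denton → Grove: 14+5+7+5+12+9 = 52
Pine → Ridge → Milton → Alder → Fenby → Grove → Denton: 14+5+7+5+3+9 = 43
… (712 more)
Pine → Denton → Alder → Grove → Ridge → Fenby → Milton: 3+8+2+4+1+4 = 22  ← best
The minimum is 22.
One shortest path: Pine → Denton → Alder → Grove → Ridge → Fenby → Milton.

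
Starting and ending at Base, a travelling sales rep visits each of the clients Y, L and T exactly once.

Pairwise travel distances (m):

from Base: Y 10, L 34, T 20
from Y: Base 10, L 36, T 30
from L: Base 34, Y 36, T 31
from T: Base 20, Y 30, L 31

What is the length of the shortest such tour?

Minimum total distance: 97 m.

Base → Y → L → T → Base: 10+36+31+20 = 97
Base → Y → T → L → Base: 10+30+31+34 = 105
Base → L → Y → T → Base: 34+36+30+20 = 120
The minimum is 97.
One optimal route: Base → Y → L → T → Base (or its reverse).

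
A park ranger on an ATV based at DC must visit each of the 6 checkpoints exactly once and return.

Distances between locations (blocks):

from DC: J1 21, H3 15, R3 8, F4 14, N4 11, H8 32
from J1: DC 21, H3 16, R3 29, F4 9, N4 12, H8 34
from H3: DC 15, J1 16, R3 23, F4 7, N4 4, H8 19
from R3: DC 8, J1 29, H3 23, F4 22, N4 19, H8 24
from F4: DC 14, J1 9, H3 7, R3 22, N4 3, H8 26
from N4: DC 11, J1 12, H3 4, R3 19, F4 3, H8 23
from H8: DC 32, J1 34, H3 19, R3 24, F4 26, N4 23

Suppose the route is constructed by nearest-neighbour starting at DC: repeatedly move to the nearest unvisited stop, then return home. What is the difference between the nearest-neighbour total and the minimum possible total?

DC: R3=8, N4=11, F4=14, H3=15, J1=21, H8=32 ⇒ R3
R3: N4=19, F4=22, H3=23, H8=24, J1=29 ⇒ N4
N4: F4=3, H3=4, J1=12, H8=23 ⇒ F4
F4: H3=7, J1=9, H8=26 ⇒ H3
H3: J1=16, H8=19 ⇒ J1
J1: H8=34 ⇒ H8
NN route DC → R3 → N4 → F4 → H3 → J1 → H8 → DC costs 119.
Optimal: DC → J1 → F4 → N4 → H3 → H8 → R3 → DC costs 88 (by enumerating all 360 distinct tours).
Excess = 119 − 88 = 31.

The nearest-neighbour route is 31 blocks longer than optimal.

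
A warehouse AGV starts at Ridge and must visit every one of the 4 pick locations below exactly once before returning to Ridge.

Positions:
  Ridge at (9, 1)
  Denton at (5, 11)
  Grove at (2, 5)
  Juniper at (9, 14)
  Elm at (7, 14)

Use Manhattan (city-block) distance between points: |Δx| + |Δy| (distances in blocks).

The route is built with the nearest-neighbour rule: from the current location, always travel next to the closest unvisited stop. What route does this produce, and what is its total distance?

At Ridge the remaining stops are Grove 11, Juniper 13, Denton 14, Elm 15; go to Grove.
At Grove the remaining stops are Denton 9, Elm 14, Juniper 16; go to Denton.
At Denton the remaining stops are Elm 5, Juniper 7; go to Elm.
At Elm the remaining stops are Juniper 2; go to Juniper.
Return Juniper→Ridge: 13.
Total = 11 + 9 + 5 + 2 + 13 = 40.

40 blocks along Ridge → Grove → Denton → Elm → Juniper → Ridge.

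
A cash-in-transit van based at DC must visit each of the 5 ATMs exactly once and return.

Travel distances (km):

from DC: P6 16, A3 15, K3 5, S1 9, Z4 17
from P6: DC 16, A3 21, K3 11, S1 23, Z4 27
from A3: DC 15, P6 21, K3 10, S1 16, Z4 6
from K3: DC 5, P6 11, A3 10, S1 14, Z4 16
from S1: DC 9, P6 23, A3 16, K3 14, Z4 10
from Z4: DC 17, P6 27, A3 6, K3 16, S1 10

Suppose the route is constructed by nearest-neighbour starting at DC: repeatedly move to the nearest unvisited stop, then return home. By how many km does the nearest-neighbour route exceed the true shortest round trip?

From DC: K3=5, S1=9, A3=15, P6=16, Z4=17 → choose K3 (5).
From K3: A3=10, P6=11, S1=14, Z4=16 → choose A3 (10).
From A3: Z4=6, S1=16, P6=21 → choose Z4 (6).
From Z4: S1=10, P6=27 → choose S1 (10).
From S1: P6=23 → choose P6 (23).
NN route DC → K3 → A3 → Z4 → S1 → P6 → DC costs 70.
Optimal: DC → P6 → K3 → A3 → Z4 → S1 → DC costs 62 (by enumerating all 60 distinct tours).
Excess = 70 − 62 = 8.

The nearest-neighbour route is 8 km longer than optimal.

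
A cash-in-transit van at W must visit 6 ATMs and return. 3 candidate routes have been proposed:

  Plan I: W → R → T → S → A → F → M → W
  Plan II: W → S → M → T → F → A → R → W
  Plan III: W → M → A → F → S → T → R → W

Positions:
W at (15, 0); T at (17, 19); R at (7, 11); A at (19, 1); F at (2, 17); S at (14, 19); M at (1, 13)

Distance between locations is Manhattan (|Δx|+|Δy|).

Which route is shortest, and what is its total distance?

Plan I: 19 + 18 + 3 + 23 + 33 + 5 + 27 = 128
Plan II: 20 + 19 + 22 + 17 + 33 + 22 + 19 = 152
Plan III: 27 + 30 + 33 + 14 + 3 + 18 + 19 = 144

Shortest is Plan I, total 128.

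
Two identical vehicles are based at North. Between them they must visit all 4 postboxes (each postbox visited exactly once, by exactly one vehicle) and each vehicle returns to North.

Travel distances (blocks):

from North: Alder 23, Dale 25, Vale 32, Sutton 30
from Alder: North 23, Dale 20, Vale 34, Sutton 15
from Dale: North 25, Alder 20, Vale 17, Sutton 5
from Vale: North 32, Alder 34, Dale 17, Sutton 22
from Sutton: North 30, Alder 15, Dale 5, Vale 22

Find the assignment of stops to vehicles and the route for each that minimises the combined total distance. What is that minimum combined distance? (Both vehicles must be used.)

Try each way of splitting the stops between the two vehicles (each non-empty) and, for each split, find the best tour for each vehicle:
  {Alder} + {Dale, Vale, Sutton}: 46 + 84 = 130
  {Dale} + {Alder, Vale, Sutton}: 50 + 92 = 142
  {Alder, Dale} + {Vale, Sutton}: 68 + 84 = 152
  {Vale} + {Alder, Dale, Sutton}: 64 + 68 = 132
  {Alder, Vale} + {Dale, Sutton}: 89 + 60 = 149
  {Dale, Vale} + {Alder, Sutton}: 74 + 68 = 142
  … (7 splits in total)
Best: vehicle 1 North → Alder → North = 46; vehicle 2 North → Dale → Sutton → Vale → North = 84; combined 130.

130 blocks — the smallest possible combined total.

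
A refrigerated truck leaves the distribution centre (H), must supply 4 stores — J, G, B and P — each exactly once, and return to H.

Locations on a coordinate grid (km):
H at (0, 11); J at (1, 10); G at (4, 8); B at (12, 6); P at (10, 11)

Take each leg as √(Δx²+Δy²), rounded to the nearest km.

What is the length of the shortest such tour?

Shortest round trip = 28 km.

There are 12 distinct closed tours to check (reversals are equivalent).
H-J-G-B-P-H: 1+4+8+5+10 = 28
H-J-G-P-B-H: 1+4+7+5+13 = 30
H-J-B-G-P-H: 1+12+8+7+10 = 38
H-J-B-P-G-H: 1+12+5+7+5 = 30
H-J-P-G-B-H: 1+9+7+8+13 = 38
H-J-P-B-G-H: 1+9+5+8+5 = 28
H-G-J-B-P-H: 5+4+12+5+10 = 36
H-G-J-P-B-H: 5+4+9+5+13 = 36
H-G-B-J-P-H: 5+8+12+9+10 = 44
H-G-P-J-B-H: 5+7+9+12+13 = 46
H-B-J-G-P-H: 13+12+4+7+10 = 46
H-B-G-J-P-H: 13+8+4+9+10 = 44
The minimum is 28.
One optimal route: H → J → G → B → P → H (or its reverse).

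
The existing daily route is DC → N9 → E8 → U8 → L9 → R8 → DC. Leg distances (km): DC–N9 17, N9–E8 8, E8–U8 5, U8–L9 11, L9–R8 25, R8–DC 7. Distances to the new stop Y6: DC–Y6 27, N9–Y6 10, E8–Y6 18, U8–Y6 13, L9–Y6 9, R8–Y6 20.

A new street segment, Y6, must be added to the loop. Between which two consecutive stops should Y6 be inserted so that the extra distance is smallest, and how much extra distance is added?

Minimum extra distance: 4 km, inserting Y6 between L9 and R8.

Insertion cost between consecutive stops i–j is d(i,Y6) + d(Y6,j) − d(i,j):
  between DC and N9: 27 + 10 − 17 = 20
  between N9 and E8: 10 + 18 − 8 = 20
  between E8 and U8: 18 + 13 − 5 = 26
  between U8 and L9: 13 + 9 − 11 = 11
  between L9 and R8: 9 + 20 − 25 = 4
  between R8 and DC: 20 + 27 − 7 = 40
Cheapest insertion is between L9 and R8, adding 4.
New total = 73 + 4 = 77.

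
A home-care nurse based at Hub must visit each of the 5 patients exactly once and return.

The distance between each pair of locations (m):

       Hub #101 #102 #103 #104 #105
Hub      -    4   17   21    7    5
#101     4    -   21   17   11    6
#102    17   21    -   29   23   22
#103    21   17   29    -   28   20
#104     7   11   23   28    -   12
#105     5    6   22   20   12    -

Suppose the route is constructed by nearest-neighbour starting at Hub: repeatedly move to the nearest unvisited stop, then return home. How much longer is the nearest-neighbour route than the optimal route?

8 m longer than the optimal tour.

Hub: #101=4, #105=5, #104=7, #102=17, #103=21 ⇒ #101
#101: #105=6, #104=11, #103=17, #102=21 ⇒ #105
#105: #104=12, #103=20, #102=22 ⇒ #104
#104: #102=23, #103=28 ⇒ #102
#102: #103=29 ⇒ #103
NN route Hub → #101 → #105 → #104 → #102 → #103 → Hub costs 95.
Optimal: Hub → #104 → #102 → #103 → #101 → #105 → Hub costs 87 (by enumerating all 60 distinct tours).
Excess = 95 − 87 = 8.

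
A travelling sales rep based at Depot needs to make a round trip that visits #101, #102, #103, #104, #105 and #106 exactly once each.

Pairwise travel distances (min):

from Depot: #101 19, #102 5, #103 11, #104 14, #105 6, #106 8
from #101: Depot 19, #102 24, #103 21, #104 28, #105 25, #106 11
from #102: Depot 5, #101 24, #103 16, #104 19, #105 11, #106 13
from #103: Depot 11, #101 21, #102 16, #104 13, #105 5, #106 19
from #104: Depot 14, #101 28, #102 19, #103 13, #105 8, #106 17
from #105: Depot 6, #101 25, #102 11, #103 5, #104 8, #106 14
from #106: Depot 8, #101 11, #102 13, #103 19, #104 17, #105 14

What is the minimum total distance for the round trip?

With 6 stops there are 6!/2 = 360 distinct round trips (a route and its reverse cost the same).
Depot-#101-#102-#103-#104-#105-#106-Depot: 19+24+16+13+8+14+8 = 102
Depot-#101-#102-#103-#104-#106-#105-Depot: 19+24+16+13+17+14+6 = 109
Depot-#101-#102-#103-#105-#104-#106-Depot: 19+24+16+5+8+17+8 = 97
Depot-#101-#102-#103-#105-#106-#104-Depot: 19+24+16+5+14+17+14 = 109
Depot-#101-#102-#103-#106-#104-#105-Depot: 19+24+16+19+17+8+6 = 109
Depot-#101-#102-#103-#106-#105-#104-Depot: 19+24+16+19+14+8+14 = 114
Depot-#101-#102-#104-#103-#105-#106-Depot: 19+24+19+13+5+14+8 = 102
Depot-#101-#102-#104-#103-#106-#105-Depot: 19+24+19+13+19+14+6 = 114
… (352 more)
Depot-#102-#104-#105-#103-#101-#106-Depot: 5+19+8+5+21+11+8 = 77  ← best
The minimum is 77.
One optimal route: Depot → #102 → #104 → #105 → #103 → #101 → #106 → Depot (or its reverse).

Shortest round trip = 77 min.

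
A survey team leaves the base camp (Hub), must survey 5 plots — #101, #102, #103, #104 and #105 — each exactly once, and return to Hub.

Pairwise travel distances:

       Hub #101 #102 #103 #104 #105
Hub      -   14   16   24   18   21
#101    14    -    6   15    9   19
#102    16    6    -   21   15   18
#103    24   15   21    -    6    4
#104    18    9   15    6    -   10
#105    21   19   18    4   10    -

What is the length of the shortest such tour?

Hub-#101-#102-#103-#104-#105-Hub: 14+6+21+6+10+21 = 78
Hub-#101-#102-#103-#105-#104-Hub: 14+6+21+4+10+18 = 73
Hub-#101-#102-#104-#103-#105-Hub: 14+6+15+6+4+21 = 66
Hub-#101-#102-#104-#105-#103-Hub: 14+6+15+10+4+24 = 73
Hub-#101-#102-#105-#103-#104-Hub: 14+6+18+4+6+18 = 66
Hub-#101-#102-#105-#104-#103-Hub: 14+6+18+10+6+24 = 78
Hub-#101-#103-#102-#104-#105-Hub: 14+15+21+15+10+21 = 96
Hub-#101-#103-#102-#105-#104-Hub: 14+15+21+18+10+18 = 96
Hub-#101-#103-#104-#102-#105-Hub: 14+15+6+15+18+21 = 89
Hub-#101-#103-#104-#105-#102-Hub: 14+15+6+10+18+16 = 79
Hub-#101-#103-#105-#102-#104-Hub: 14+15+4+18+15+18 = 84
Hub-#101-#103-#105-#104-#102-Hub: 14+15+4+10+15+16 = 74
Hub-#101-#104-#102-#103-#105-Hub: 14+9+15+21+4+21 = 84
Hub-#101-#104-#102-#105-#103-Hub: 14+9+15+18+4+24 = 84
… (46 more)
Hub-#102-#101-#104-#103-#105-Hub: 16+6+9+6+4+21 = 62  ← best
The minimum is 62.
One optimal route: Hub → #102 → #101 → #104 → #103 → #105 → Hub (or its reverse).

Minimum total distance: 62.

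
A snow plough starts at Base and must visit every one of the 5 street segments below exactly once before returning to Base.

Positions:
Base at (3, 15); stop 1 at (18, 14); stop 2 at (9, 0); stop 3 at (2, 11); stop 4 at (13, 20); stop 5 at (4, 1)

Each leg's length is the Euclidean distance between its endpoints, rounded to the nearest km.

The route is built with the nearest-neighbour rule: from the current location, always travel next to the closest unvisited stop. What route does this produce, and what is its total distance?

Total distance 55 km via the nearest-neighbour route Base → stop 3 → stop 5 → stop 2 → stop 1 → stop 4 → Base.

From Base: distances to unvisited — stop 3=4, stop 4=11, stop 5=14, stop 1=15, stop 2=16. Nearest is stop 3 (4).
From stop 3: distances to unvisited — stop 5=10, stop 2=13, stop 4=14, stop 1=16. Nearest is stop 5 (10).
From stop 5: distances to unvisited — stop 2=5, stop 1=19, stop 4=21. Nearest is stop 2 (5).
From stop 2: distances to unvisited — stop 1=17, stop 4=20. Nearest is stop 1 (17).
From stop 1: distances to unvisited — stop 4=8. Nearest is stop 4 (8).
Return stop 4→Base: 11.
Total = 4 + 10 + 5 + 17 + 8 + 11 = 55.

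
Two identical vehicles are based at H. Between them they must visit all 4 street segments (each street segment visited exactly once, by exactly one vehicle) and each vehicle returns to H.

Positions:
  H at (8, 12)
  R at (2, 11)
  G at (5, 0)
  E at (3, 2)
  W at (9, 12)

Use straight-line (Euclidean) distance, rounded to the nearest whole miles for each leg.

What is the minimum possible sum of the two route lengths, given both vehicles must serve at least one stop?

Minimum combined distance: 32 miles.

There are 2^3 − 1 = 7 ways to divide the 4 stops into two non-empty groups. For each, the best each vehicle can do is its own shortest tour through its group:
  {R} + {G, E, W}: 12 + 28 = 40
  {G} + {R, E, W}: 24 + 28 = 52
  {R, G} + {E, W}: 29 + 24 = 53
  {E} + {R, G, W}: 22 + 31 = 53
  {R, E} + {G, W}: 26 + 26 = 52
  {G, E} + {R, W}: 26 + 14 = 40
  … (7 splits in total)
  {R, G, E} + {W}: 30 + 2 = 32  ← best
Best: vehicle 1 H → R → E → G → H = 30; vehicle 2 H → W → H = 2; combined 32.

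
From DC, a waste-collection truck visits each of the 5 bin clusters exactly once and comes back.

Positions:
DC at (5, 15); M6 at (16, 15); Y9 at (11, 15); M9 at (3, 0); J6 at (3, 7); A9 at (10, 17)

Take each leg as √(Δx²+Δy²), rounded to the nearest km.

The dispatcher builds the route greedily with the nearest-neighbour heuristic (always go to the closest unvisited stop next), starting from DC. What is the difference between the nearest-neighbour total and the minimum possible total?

Excess over optimum: 2 km.

From DC: A9=5, Y9=6, J6=8, M6=11, M9=15 → choose A9 (5).
From A9: Y9=2, M6=6, J6=12, M9=18 → choose Y9 (2).
From Y9: M6=5, J6=11, M9=17 → choose M6 (5).
From M6: J6=15, M9=20 → choose J6 (15).
From J6: M9=7 → choose M9 (7).
NN route DC → A9 → Y9 → M6 → J6 → M9 → DC costs 49.
Optimal: DC → J6 → M9 → M6 → Y9 → A9 → DC costs 47 (by enumerating all 60 distinct tours).
Excess = 49 − 47 = 2.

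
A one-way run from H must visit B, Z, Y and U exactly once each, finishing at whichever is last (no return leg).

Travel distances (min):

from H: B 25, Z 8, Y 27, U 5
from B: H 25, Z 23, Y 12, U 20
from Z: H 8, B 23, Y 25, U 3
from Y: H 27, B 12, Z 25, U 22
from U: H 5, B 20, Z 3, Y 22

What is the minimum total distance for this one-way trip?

There are 4! = 24 possible orderings.
H→B→Z→Y→U: 25+23+25+22 = 95
H→B→Z→U→Y: 25+23+3+22 = 73
H→B→Y→Z→U: 25+12+25+3 = 65
H→B→Y→U→Z: 25+12+22+3 = 62
H→B→U→Z→Y: 25+20+3+25 = 73
H→B→U→Y→Z: 25+20+22+25 = 92
H→Z→B→Y→U: 8+23+12+22 = 65
H→Z→B→U→Y: 8+23+20+22 = 73
H→Z→Y→B→U: 8+25+12+20 = 65
H→Z→Y→U→B: 8+25+22+20 = 75
H→Z→U→B→Y: 8+3+20+12 = 43
H→Z→U→Y→B: 8+3+22+12 = 45
H→Y→B→Z→U: 27+12+23+3 = 65
H→Y→B→U→Z: 27+12+20+3 = 62
… (10 more)
The minimum is 43.
One shortest path: H → Z → U → B → Y.

Shortest open route: 43 min.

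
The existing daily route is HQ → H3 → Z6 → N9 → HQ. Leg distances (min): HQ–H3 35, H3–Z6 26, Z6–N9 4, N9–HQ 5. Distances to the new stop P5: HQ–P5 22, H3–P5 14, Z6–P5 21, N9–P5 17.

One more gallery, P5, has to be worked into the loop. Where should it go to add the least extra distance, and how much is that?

Adding 1 min by placing P5 on the HQ–H3 leg.

Insertion cost between consecutive stops i–j is d(i,P5) + d(P5,j) − d(i,j):
  between HQ and H3: 22 + 14 − 35 = 1
  between H3 and Z6: 14 + 21 − 26 = 9
  between Z6 and N9: 21 + 17 − 4 = 34
  between N9 and HQ: 17 + 22 − 5 = 34
Cheapest insertion is between HQ and H3, adding 1.
New total = 70 + 1 = 71.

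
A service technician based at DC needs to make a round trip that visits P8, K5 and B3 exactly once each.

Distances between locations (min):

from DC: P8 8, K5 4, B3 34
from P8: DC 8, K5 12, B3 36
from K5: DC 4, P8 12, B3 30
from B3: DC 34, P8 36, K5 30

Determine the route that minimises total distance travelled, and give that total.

DC → P8 → K5 → B3 → DC: 8+12+30+34 = 84
DC → P8 → B3 → K5 → DC: 8+36+30+4 = 78
DC → K5 → P8 → B3 → DC: 4+12+36+34 = 86
The minimum is 78.
One optimal route: DC → P8 → B3 → K5 → DC (or its reverse).

78 min — the shortest possible round trip.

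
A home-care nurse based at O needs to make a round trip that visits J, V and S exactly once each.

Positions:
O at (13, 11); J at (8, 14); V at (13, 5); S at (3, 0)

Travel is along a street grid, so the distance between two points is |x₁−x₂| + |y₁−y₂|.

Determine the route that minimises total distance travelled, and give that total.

48 — the shortest possible round trip.

There are 3 distinct closed tours to check (reversals are equivalent).
O - J - V - S - O: 8+14+15+21 = 58
O - J - S - V - O: 8+19+15+6 = 48
O - V - J - S - O: 6+14+19+21 = 60
The minimum is 48.
One optimal route: O → J → S → V → O (or its reverse).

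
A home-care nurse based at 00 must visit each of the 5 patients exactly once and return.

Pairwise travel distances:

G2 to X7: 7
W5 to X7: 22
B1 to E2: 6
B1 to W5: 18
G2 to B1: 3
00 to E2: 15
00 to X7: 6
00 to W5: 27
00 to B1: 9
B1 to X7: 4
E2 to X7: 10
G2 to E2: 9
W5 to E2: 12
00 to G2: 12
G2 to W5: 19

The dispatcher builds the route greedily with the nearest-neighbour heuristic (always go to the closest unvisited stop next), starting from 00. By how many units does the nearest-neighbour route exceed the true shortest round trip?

00: X7=6, B1=9, G2=12, E2=15, W5=27 ⇒ X7
X7: B1=4, G2=7, E2=10, W5=22 ⇒ B1
B1: G2=3, E2=6, W5=18 ⇒ G2
G2: E2=9, W5=19 ⇒ E2
E2: W5=12 ⇒ W5
NN route 00 → X7 → B1 → G2 → E2 → W5 → 00 costs 61.
Optimal: 00 → G2 → W5 → E2 → B1 → X7 → 00 costs 59 (by enumerating all 60 distinct tours).
Excess = 61 − 59 = 2.

2 longer than the optimal tour.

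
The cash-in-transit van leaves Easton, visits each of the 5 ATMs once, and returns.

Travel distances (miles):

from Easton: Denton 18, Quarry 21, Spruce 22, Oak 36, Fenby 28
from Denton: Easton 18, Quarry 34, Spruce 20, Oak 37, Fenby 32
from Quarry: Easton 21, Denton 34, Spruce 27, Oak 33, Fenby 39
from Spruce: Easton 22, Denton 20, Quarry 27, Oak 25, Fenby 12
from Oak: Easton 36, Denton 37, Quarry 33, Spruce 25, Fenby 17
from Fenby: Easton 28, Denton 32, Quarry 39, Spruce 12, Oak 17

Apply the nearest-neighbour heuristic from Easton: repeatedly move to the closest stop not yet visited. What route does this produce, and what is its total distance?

From Easton: distances to unvisited — Denton=18, Quarry=21, Spruce=22, Fenby=28, Oak=36. Nearest is Denton (18).
From Denton: distances to unvisited — Spruce=20, Fenby=32, Quarry=34, Oak=37. Nearest is Spruce (20).
From Spruce: distances to unvisited — Fenby=12, Oak=25, Quarry=27. Nearest is Fenby (12).
From Fenby: distances to unvisited — Oak=17, Quarry=39. Nearest is Oak (17).
From Oak: distances to unvisited — Quarry=33. Nearest is Quarry (33).
Return Quarry→Easton: 21.
Total = 18 + 20 + 12 + 17 + 33 + 21 = 121.

121 miles along Easton → Denton → Spruce → Fenby → Oak → Quarry → Easton.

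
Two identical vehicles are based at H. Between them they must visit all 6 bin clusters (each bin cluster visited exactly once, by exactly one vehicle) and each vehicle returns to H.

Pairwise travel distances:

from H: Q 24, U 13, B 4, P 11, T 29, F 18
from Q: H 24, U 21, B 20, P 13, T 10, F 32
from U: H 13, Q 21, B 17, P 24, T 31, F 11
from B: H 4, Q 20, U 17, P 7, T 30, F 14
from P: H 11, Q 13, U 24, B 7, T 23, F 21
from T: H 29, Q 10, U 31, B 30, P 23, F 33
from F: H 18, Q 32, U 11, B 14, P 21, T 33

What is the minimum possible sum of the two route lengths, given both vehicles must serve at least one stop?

Check every non-empty split of the stops between the two vehicles; for each half take its own optimal tour:
  {Q} + {U, B, P, T, F}: 48 + 91 = 139
  {U} + {Q, B, P, T, F}: 26 + 85 = 111
  {Q, U} + {B, P, T, F}: 58 + 85 = 143
  {B} + {Q, U, P, T, F}: 8 + 91 = 99
  {Q, B} + {U, P, T, F}: 48 + 91 = 139
  {U, B} + {Q, P, T, F}: 34 + 85 = 119
  … (31 splits in total)
Best: vehicle 1 H → B → H = 8; vehicle 2 H → U → F → T → Q → P → H = 91; combined 99.

Minimum combined distance: 99.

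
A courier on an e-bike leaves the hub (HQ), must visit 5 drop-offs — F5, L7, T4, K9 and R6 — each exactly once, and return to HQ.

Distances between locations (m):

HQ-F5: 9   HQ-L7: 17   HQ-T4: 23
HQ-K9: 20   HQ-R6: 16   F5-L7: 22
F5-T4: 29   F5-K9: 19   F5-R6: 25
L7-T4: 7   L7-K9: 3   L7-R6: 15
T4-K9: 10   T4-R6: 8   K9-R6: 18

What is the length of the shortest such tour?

Shortest round trip = 62 m.

HQ - F5 - L7 - T4 - K9 - R6 - HQ: 9+22+7+10+18+16 = 82
HQ - F5 - L7 - T4 - R6 - K9 - HQ: 9+22+7+8+18+20 = 84
HQ - F5 - L7 - K9 - T4 - R6 - HQ: 9+22+3+10+8+16 = 68
HQ - F5 - L7 - K9 - R6 - T4 - HQ: 9+22+3+18+8+23 = 83
HQ - F5 - L7 - R6 - T4 - K9 - HQ: 9+22+15+8+10+20 = 84
HQ - F5 - L7 - R6 - K9 - T4 - HQ: 9+22+15+18+10+23 = 97
HQ - F5 - T4 - L7 - K9 - R6 - HQ: 9+29+7+3+18+16 = 82
HQ - F5 - T4 - L7 - R6 - K9 - HQ: 9+29+7+15+18+20 = 98
HQ - F5 - T4 - K9 - L7 - R6 - HQ: 9+29+10+3+15+16 = 82
HQ - F5 - T4 - K9 - R6 - L7 - HQ: 9+29+10+18+15+17 = 98
HQ - F5 - T4 - R6 - L7 - K9 - HQ: 9+29+8+15+3+20 = 84
HQ - F5 - T4 - R6 - K9 - L7 - HQ: 9+29+8+18+3+17 = 84
HQ - F5 - K9 - L7 - T4 - R6 - HQ: 9+19+3+7+8+16 = 62
HQ - F5 - K9 - L7 - R6 - T4 - HQ: 9+19+3+15+8+23 = 77
… (46 more)
The minimum is 62.
One optimal route: HQ → F5 → K9 → L7 → T4 → R6 → HQ (or its reverse).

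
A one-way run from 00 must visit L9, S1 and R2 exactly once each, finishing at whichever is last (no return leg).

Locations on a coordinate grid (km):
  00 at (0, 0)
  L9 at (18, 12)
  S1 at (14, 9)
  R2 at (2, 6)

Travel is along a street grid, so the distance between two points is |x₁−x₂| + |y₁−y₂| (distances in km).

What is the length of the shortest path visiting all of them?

There are 3! = 6 possible orderings.
00 - L9 - S1 - R2: 30+7+15 = 52
00 - L9 - R2 - S1: 30+22+15 = 67
00 - S1 - L9 - R2: 23+7+22 = 52
00 - S1 - R2 - L9: 23+15+22 = 60
00 - R2 - L9 - S1: 8+22+7 = 37
00 - R2 - S1 - L9: 8+15+7 = 30
The minimum is 30.
One shortest path: 00 → R2 → S1 → L9.

Shortest open route: 30 km.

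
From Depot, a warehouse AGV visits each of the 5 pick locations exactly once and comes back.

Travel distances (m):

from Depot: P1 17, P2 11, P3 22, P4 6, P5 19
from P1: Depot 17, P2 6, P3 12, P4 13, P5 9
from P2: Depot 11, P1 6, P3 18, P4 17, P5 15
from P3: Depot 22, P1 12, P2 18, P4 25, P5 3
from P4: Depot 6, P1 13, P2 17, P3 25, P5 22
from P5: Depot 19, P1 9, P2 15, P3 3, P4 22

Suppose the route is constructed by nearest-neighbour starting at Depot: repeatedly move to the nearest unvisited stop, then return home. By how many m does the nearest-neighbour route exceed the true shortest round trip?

Depot: P4=6, P2=11, P1=17, P5=19, P3=22 ⇒ P4
P4: P1=13, P2=17, P5=22, P3=25 ⇒ P1
P1: P2=6, P5=9, P3=12 ⇒ P2
P2: P5=15, P3=18 ⇒ P5
P5: P3=3 ⇒ P3
NN route Depot → P4 → P1 → P2 → P5 → P3 → Depot costs 65.
Optimal: Depot → P2 → P1 → P3 → P5 → P4 → Depot costs 60 (by enumerating all 60 distinct tours).
Excess = 65 − 60 = 5.

The nearest-neighbour route is 5 m longer than optimal.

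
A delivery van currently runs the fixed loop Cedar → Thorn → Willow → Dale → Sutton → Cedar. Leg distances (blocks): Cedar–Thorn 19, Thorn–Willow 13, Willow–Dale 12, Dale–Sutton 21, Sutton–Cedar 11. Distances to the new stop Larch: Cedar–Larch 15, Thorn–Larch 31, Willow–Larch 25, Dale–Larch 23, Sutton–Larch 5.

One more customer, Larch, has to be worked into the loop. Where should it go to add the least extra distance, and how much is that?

+7 blocks — insert Larch between Dale and Sutton.

Insertion cost between consecutive stops i–j is d(i,Larch) + d(Larch,j) − d(i,j):
  between Cedar and Thorn: 15 + 31 − 19 = 27
  between Thorn and Willow: 31 + 25 − 13 = 43
  between Willow and Dale: 25 + 23 − 12 = 36
  between Dale and Sutton: 23 + 5 − 21 = 7
  between Sutton and Cedar: 5 + 15 − 11 = 9
Cheapest insertion is between Dale and Sutton, adding 7.
New total = 76 + 7 = 83.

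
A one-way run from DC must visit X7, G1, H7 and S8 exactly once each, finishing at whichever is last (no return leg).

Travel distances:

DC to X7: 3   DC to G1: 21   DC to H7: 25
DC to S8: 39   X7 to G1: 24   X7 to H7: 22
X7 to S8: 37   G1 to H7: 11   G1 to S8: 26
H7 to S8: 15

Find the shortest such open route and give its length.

There are 4! = 24 possible orderings.
DC → X7 → G1 → H7 → S8: 3+24+11+15 = 53
DC → X7 → G1 → S8 → H7: 3+24+26+15 = 68
DC → X7 → H7 → G1 → S8: 3+22+11+26 = 62
DC → X7 → H7 → S8 → G1: 3+22+15+26 = 66
DC → X7 → S8 → G1 → H7: 3+37+26+11 = 77
DC → X7 → S8 → H7 → G1: 3+37+15+11 = 66
DC → G1 → X7 → H7 → S8: 21+24+22+15 = 82
DC → G1 → X7 → S8 → H7: 21+24+37+15 = 97
DC → G1 → H7 → X7 → S8: 21+11+22+37 = 91
DC → G1 → H7 → S8 → X7: 21+11+15+37 = 84
DC → G1 → S8 → X7 → H7: 21+26+37+22 = 106
DC → G1 → S8 → H7 → X7: 21+26+15+22 = 84
DC → H7 → X7 → G1 → S8: 25+22+24+26 = 97
DC → H7 → X7 → S8 → G1: 25+22+37+26 = 110
… (10 more)
The minimum is 53.
One shortest path: DC → X7 → G1 → H7 → S8.

Shortest open route: 53.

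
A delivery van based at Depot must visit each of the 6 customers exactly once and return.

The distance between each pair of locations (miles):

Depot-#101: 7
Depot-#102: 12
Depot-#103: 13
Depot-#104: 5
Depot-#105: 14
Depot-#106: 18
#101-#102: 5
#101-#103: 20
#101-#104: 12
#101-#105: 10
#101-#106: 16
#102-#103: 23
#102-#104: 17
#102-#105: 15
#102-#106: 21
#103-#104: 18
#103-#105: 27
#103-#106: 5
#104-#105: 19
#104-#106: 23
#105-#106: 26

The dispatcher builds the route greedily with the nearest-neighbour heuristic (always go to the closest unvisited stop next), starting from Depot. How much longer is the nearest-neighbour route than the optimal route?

From Depot: #104=5, #101=7, #102=12, #103=13, #105=14, #106=18 → choose #104 (5).
From #104: #101=12, #102=17, #103=18, #105=19, #106=23 → choose #101 (12).
From #101: #102=5, #105=10, #106=16, #103=20 → choose #102 (5).
From #102: #105=15, #106=21, #103=23 → choose #105 (15).
From #105: #106=26, #103=27 → choose #106 (26).
From #106: #103=5 → choose #103 (5).
NN route Depot → #104 → #101 → #102 → #105 → #106 → #103 → Depot costs 81.
Optimal: Depot → #103 → #106 → #101 → #102 → #105 → #104 → Depot costs 78 (by enumerating all 360 distinct tours).
Excess = 81 − 78 = 3.

3 miles longer than the optimal tour.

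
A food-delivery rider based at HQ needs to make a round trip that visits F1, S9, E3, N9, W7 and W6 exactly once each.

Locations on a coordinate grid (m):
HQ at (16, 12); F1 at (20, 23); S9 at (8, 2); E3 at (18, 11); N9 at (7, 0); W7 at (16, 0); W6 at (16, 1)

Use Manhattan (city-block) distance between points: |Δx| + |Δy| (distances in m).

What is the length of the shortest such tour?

72 m — the shortest possible round trip.

There are 360 distinct closed tours to check (reversals are equivalent).
HQ-F1-S9-E3-N9-W7-W6-HQ: 15+33+19+22+9+1+11 = 110
HQ-F1-S9-E3-N9-W6-W7-HQ: 15+33+19+22+10+1+12 = 112
HQ-F1-S9-E3-W7-N9-W6-HQ: 15+33+19+13+9+10+11 = 110
HQ-F1-S9-E3-W7-W6-N9-HQ: 15+33+19+13+1+10+21 = 112
HQ-F1-S9-E3-W6-N9-W7-HQ: 15+33+19+12+10+9+12 = 110
HQ-F1-S9-E3-W6-W7-N9-HQ: 15+33+19+12+1+9+21 = 110
HQ-F1-S9-N9-E3-W7-W6-HQ: 15+33+3+22+13+1+11 = 98
HQ-F1-S9-N9-E3-W6-W7-HQ: 15+33+3+22+12+1+12 = 98
… (352 more)
HQ-F1-E3-S9-N9-W7-W6-HQ: 15+14+19+3+9+1+11 = 72  ← best
The minimum is 72.
One optimal route: HQ → F1 → E3 → S9 → N9 → W7 → W6 → HQ (or its reverse).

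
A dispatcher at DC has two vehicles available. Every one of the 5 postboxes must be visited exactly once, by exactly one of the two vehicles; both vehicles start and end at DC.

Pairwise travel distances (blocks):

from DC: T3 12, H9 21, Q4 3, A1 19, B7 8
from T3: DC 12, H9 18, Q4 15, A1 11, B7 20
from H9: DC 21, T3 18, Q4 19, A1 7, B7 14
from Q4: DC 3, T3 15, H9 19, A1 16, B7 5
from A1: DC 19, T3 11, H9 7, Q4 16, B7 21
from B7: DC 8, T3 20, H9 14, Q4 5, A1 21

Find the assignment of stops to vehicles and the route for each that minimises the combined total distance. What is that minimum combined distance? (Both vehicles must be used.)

Try each way of splitting the stops between the two vehicles (each non-empty) and, for each split, find the best tour for each vehicle:
  {T3} + {H9, Q4, A1, B7}: 24 + 48 = 72
  {H9} + {T3, Q4, A1, B7}: 42 + 52 = 94
  {T3, H9} + {Q4, A1, B7}: 51 + 48 = 99
  {Q4} + {T3, H9, A1, B7}: 6 + 52 = 58
  {T3, Q4} + {H9, A1, B7}: 30 + 48 = 78
  {H9, Q4} + {T3, A1, B7}: 43 + 52 = 95
  … (15 splits in total)
Best: vehicle 1 DC → Q4 → DC = 6; vehicle 2 DC → T3 → A1 → H9 → B7 → DC = 52; combined 58.

58 blocks — the smallest possible combined total.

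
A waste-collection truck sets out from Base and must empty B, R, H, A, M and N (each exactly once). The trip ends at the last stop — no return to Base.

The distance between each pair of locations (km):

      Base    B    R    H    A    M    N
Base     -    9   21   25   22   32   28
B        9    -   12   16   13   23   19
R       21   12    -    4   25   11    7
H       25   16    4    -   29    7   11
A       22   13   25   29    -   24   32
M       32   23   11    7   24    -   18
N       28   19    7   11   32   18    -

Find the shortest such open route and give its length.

There are 6! = 720 possible orderings.
Base → B → R → H → A → M → N: 9+12+4+29+24+18 = 96
Base → B → R → H → A → N → M: 9+12+4+29+32+18 = 104
Base → B → R → H → M → A → N: 9+12+4+7+24+32 = 88
Base → B → R → H → M → N → A: 9+12+4+7+18+32 = 82
Base → B → R → H → N → A → M: 9+12+4+11+32+24 = 92
Base → B → R → H → N → M → A: 9+12+4+11+18+24 = 78
Base → B → R → A → H → M → N: 9+12+25+29+7+18 = 100
Base → B → R → A → H → N → M: 9+12+25+29+11+18 = 104
… (712 more)
Base → B → A → M → H → R → N: 9+13+24+7+4+7 = 64  ← best
The minimum is 64.
One shortest path: Base → B → A → M → H → R → N.

Minimum one-way distance = 64 km.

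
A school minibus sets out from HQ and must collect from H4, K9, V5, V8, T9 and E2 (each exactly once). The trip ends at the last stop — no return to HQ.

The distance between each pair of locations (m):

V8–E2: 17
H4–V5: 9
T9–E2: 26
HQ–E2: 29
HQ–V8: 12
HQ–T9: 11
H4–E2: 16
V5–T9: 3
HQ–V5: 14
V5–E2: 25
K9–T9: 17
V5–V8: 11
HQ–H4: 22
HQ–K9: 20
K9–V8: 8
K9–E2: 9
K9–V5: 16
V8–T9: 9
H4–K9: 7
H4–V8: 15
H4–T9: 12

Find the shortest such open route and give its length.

Shortest open route: 49 m.

There are 6! = 720 possible orderings.
HQ - H4 - K9 - V5 - V8 - T9 - E2: 22+7+16+11+9+26 = 91
HQ - H4 - K9 - V5 - V8 - E2 - T9: 22+7+16+11+17+26 = 99
HQ - H4 - K9 - V5 - T9 - V8 - E2: 22+7+16+3+9+17 = 74
HQ - H4 - K9 - V5 - T9 - E2 - V8: 22+7+16+3+26+17 = 91
HQ - H4 - K9 - V5 - E2 - V8 - T9: 22+7+16+25+17+9 = 96
HQ - H4 - K9 - V5 - E2 - T9 - V8: 22+7+16+25+26+9 = 105
HQ - H4 - K9 - V8 - V5 - T9 - E2: 22+7+8+11+3+26 = 77
HQ - H4 - K9 - V8 - V5 - E2 - T9: 22+7+8+11+25+26 = 99
… (712 more)
HQ - V8 - T9 - V5 - H4 - K9 - E2: 12+9+3+9+7+9 = 49  ← best
The minimum is 49.
One shortest path: HQ → V8 → T9 → V5 → H4 → K9 → E2.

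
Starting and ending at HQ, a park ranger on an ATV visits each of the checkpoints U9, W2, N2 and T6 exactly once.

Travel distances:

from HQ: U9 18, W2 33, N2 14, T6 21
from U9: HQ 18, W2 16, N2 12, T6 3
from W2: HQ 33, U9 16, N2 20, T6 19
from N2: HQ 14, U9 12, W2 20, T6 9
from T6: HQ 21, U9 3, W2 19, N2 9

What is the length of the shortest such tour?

HQ → U9 → W2 → N2 → T6 → HQ: 18+16+20+9+21 = 84
HQ → U9 → W2 → T6 → N2 → HQ: 18+16+19+9+14 = 76
HQ → U9 → N2 → W2 → T6 → HQ: 18+12+20+19+21 = 90
HQ → U9 → N2 → T6 → W2 → HQ: 18+12+9+19+33 = 91
HQ → U9 → T6 → W2 → N2 → HQ: 18+3+19+20+14 = 74
HQ → U9 → T6 → N2 → W2 → HQ: 18+3+9+20+33 = 83
HQ → W2 → U9 → N2 → T6 → HQ: 33+16+12+9+21 = 91
HQ → W2 → U9 → T6 → N2 → HQ: 33+16+3+9+14 = 75
HQ → W2 → N2 → U9 → T6 → HQ: 33+20+12+3+21 = 89
HQ → W2 → T6 → U9 → N2 → HQ: 33+19+3+12+14 = 81
HQ → N2 → U9 → W2 → T6 → HQ: 14+12+16+19+21 = 82
HQ → N2 → W2 → U9 → T6 → HQ: 14+20+16+3+21 = 74
The minimum is 74.
One optimal route: HQ → U9 → T6 → W2 → N2 → HQ (or its reverse).

Minimum total distance: 74.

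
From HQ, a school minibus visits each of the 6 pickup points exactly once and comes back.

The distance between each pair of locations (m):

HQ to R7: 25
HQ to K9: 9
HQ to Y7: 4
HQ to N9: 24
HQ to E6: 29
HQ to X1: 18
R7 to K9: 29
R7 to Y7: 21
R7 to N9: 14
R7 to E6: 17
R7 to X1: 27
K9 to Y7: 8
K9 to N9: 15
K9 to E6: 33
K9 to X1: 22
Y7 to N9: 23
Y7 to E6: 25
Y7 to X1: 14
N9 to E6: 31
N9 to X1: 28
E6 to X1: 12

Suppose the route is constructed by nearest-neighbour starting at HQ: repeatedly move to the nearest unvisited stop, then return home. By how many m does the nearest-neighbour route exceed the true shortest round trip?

From HQ: Y7=4, K9=9, X1=18, N9=24, R7=25, E6=29 → choose Y7 (4).
From Y7: K9=8, X1=14, R7=21, N9=23, E6=25 → choose K9 (8).
From K9: N9=15, X1=22, R7=29, E6=33 → choose N9 (15).
From N9: R7=14, X1=28, E6=31 → choose R7 (14).
From R7: E6=17, X1=27 → choose E6 (17).
From E6: X1=12 → choose X1 (12).
NN route HQ → Y7 → K9 → N9 → R7 → E6 → X1 → HQ costs 88.
Optimal: HQ → K9 → N9 → R7 → E6 → X1 → Y7 → HQ costs 85 (by enumerating all 360 distinct tours).
Excess = 88 − 85 = 3.

3 m longer than the optimal tour.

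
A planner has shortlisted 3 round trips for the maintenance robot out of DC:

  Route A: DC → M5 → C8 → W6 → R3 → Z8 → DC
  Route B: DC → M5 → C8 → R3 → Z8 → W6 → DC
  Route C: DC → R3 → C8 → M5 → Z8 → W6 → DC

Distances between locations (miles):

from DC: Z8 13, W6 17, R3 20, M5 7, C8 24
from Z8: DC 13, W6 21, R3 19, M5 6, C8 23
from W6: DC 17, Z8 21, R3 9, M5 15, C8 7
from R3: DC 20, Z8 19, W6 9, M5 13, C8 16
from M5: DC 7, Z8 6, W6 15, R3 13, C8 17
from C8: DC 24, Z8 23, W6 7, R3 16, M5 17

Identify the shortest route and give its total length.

72 miles — Route A is the shortest.

Route A: 7 + 17 + 7 + 9 + 19 + 13 = 72
Route B: 7 + 17 + 16 + 19 + 21 + 17 = 97
Route C: 20 + 16 + 17 + 6 + 21 + 17 = 97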